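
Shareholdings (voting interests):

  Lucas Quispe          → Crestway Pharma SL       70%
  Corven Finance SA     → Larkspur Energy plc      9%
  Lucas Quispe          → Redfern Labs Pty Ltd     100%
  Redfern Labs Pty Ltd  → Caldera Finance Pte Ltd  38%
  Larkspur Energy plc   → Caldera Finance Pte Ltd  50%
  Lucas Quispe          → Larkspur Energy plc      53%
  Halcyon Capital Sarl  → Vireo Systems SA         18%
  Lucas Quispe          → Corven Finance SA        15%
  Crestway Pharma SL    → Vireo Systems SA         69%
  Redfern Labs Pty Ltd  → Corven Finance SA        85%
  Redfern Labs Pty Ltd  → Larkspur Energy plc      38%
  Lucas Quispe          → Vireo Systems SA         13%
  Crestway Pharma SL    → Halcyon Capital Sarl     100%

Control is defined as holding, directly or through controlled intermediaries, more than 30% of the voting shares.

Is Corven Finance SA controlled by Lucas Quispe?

Lucas holds 100% of Redfern, so Lucas controls Redfern.
Lucas and Redfern together hold 15% + 85% = 100% of Corven, so Lucas controls Corven.

Yes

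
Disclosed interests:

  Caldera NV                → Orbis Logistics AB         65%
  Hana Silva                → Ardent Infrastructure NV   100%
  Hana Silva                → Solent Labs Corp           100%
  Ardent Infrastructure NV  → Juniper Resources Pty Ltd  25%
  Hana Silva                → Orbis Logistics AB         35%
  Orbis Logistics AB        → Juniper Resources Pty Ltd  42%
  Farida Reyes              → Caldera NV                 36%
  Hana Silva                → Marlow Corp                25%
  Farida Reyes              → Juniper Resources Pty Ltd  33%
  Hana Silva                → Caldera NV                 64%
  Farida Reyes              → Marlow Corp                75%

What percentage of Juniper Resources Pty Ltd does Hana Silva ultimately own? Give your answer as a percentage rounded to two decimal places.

57.17%

Hana reaches Juniper along 3 paths.
Via Orbis: 35% × 42% = 14.7%.
Via Caldera → Orbis: 64% × 65% × 42% = 17.472%.
Via Ardent: 100% × 25% = 25%.
Total: 14.7% + 17.472% + 25% = 57.172%.
Rounded: 57.17%.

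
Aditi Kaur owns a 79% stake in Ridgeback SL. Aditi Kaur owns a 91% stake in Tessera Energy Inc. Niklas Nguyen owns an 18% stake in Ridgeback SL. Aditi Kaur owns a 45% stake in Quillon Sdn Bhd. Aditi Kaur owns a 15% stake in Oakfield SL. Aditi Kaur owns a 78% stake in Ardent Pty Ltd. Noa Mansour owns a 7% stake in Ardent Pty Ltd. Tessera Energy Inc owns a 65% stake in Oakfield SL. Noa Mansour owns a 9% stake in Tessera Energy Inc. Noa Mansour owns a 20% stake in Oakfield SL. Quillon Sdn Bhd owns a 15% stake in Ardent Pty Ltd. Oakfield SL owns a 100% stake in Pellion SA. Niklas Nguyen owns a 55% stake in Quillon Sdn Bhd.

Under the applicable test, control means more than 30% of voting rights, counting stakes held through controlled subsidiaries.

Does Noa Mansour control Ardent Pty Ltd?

Noa's largest direct stake is 20% in Oakfield, which does not meet the threshold, so Noa controls no company.
In Ardent, Noa's side holds only 7%, not > 30%.
So Noa does not control Ardent.

No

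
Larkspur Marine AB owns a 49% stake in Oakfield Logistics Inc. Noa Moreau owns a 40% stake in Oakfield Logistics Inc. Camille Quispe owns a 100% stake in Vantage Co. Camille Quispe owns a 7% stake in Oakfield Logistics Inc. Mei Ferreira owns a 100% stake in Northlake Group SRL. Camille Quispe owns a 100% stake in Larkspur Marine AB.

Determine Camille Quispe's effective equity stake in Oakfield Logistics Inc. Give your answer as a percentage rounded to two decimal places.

56.00%

Camille reaches Oakfield along 2 paths.
Direct stake: 7% = 7%.
Via Larkspur: 100% × 49% = 49%.
Total: 7% + 49% = 56%.
Rounded: 56.00%.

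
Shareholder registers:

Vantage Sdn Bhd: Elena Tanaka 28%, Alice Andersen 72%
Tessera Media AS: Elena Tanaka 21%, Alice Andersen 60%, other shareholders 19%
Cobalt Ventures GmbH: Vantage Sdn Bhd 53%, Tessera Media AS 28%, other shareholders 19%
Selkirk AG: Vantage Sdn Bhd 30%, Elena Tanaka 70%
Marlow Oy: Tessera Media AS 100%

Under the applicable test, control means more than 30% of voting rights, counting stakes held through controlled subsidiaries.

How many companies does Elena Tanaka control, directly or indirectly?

1

Elena holds 70% of Selkirk, so Elena controls Selkirk.
No other company's threshold is met.
Elena controls 1 company.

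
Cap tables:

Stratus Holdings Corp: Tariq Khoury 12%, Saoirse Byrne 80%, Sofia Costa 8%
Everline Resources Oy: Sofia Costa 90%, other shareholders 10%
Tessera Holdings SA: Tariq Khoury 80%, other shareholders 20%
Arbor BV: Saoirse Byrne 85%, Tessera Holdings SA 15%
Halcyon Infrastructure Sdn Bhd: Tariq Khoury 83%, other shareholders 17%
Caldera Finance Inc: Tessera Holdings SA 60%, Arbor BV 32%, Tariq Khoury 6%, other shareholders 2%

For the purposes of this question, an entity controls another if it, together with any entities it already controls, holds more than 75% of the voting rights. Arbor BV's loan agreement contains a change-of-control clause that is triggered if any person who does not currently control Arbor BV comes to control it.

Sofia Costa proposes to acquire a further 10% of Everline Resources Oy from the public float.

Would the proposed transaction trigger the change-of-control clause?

The purchase changes only Sofia's holdings, so Sofia is the only person who could newly come to control Arbor.
Sofia holds 90% of Everline, so Sofia controls Everline.
Neither Sofia nor any entity Sofia controls holds any voting interest in Arbor.
So before the transaction, Sofia does not control Arbor.
After the purchase, Sofia's direct stake in Everline rises to 90% + 10% = 100%.
Sofia holds 100% of Everline, so Sofia controls Everline.
After the transaction, neither Sofia nor any entity Sofia controls holds a voting interest in Arbor, so Sofia still does not control it.
No new person acquires control, so the clause is not triggered.

No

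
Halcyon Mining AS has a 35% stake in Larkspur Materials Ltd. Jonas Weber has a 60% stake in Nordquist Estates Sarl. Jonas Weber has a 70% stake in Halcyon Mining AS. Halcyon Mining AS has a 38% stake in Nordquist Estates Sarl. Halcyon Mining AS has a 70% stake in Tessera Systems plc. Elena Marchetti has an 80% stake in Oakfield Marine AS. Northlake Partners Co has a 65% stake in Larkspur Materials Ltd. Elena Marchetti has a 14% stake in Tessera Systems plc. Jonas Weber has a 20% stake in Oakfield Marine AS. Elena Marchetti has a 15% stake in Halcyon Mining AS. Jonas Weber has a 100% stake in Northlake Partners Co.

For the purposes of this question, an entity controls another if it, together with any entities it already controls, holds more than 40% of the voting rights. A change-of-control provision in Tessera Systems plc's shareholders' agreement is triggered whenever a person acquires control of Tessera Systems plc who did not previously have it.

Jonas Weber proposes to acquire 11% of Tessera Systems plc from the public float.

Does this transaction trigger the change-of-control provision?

The purchase changes only Jonas's holdings, so Jonas is the only person who could newly come to control Tessera.
Jonas holds 70% of Halcyon, so Jonas controls Halcyon.
Halcyon holds 70% of Tessera, so Jonas controls Tessera.
So Jonas already controls Tessera before the transaction.
After the purchase, Jonas holds 11% of Tessera directly.
Jonas controlled Tessera already, so this is not a new person acquiring control; every other person's position is unchanged or reduced.
No new person acquires control, so the clause is not triggered.

No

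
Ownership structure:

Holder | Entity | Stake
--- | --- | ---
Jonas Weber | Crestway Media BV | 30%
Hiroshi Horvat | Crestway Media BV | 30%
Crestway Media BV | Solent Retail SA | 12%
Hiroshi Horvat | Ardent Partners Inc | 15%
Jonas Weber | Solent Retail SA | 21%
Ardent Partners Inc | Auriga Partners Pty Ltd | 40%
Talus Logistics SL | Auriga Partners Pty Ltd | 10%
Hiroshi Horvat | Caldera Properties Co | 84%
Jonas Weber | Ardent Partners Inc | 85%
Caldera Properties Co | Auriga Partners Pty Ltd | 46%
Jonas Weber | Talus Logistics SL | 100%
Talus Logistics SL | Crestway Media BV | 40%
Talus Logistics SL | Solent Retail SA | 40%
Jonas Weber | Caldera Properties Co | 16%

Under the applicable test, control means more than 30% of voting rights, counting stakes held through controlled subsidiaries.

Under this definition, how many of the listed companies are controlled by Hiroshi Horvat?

2

Hiroshi holds 84% of Caldera, so Hiroshi controls Caldera.
Caldera holds 46% of Auriga, so Hiroshi controls Auriga.
No other company's threshold is met.
Hiroshi controls 2 companies.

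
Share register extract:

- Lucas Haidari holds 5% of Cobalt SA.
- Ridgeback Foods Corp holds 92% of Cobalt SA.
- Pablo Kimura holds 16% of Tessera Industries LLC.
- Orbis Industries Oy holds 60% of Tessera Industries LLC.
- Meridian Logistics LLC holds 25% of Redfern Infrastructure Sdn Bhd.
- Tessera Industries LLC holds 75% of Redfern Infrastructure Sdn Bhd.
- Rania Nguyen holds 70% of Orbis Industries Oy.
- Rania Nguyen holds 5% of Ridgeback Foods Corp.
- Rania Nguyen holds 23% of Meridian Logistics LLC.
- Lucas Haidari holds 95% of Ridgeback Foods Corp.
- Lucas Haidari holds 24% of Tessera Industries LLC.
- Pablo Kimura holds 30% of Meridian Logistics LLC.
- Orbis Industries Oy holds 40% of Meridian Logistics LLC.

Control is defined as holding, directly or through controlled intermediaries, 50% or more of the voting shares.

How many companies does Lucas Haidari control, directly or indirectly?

2

Lucas holds 95% of Ridgeback, so Lucas controls Ridgeback.
Lucas and Ridgeback together hold 5% + 92% = 97% of Cobalt, so Lucas controls Cobalt.
No other company's threshold is met.
Lucas controls 2 companies.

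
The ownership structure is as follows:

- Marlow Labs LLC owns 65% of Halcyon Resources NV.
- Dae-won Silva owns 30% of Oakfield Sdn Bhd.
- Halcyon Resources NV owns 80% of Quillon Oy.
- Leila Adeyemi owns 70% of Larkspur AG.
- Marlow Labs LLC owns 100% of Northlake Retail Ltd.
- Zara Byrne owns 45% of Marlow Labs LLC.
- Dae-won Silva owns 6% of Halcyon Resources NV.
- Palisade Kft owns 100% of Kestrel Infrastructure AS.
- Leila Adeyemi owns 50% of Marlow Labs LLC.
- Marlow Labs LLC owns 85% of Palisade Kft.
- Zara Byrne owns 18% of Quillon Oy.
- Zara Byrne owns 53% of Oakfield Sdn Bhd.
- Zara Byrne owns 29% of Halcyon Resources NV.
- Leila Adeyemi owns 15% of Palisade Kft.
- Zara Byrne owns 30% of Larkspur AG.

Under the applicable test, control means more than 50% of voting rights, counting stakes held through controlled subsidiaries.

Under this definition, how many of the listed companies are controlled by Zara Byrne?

1

Zara holds 53% of Oakfield, so Zara controls Oakfield.
No other company's threshold is met.
Zara controls 1 company.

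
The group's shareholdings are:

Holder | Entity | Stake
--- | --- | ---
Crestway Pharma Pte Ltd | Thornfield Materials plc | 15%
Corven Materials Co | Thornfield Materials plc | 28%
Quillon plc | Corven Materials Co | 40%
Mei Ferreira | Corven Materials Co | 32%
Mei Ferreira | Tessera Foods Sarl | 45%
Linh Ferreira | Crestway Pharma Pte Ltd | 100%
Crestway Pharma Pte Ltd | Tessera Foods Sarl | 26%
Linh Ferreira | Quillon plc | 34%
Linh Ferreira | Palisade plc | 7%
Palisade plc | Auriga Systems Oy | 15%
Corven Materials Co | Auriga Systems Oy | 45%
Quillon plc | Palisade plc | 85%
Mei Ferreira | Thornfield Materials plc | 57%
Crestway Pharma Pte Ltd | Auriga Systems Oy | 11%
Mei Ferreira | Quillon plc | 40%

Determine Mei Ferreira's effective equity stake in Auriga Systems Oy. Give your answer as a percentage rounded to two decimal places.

26.70%

Mei reaches Auriga along 3 paths.
Via Quillon → Corven: 40% × 40% × 45% = 7.2%.
Via Corven: 32% × 45% = 14.4%.
Via Quillon → Palisade: 40% × 85% × 15% = 5.1%.
Total: 7.2% + 14.4% + 5.1% = 26.7%.
Rounded: 26.70%.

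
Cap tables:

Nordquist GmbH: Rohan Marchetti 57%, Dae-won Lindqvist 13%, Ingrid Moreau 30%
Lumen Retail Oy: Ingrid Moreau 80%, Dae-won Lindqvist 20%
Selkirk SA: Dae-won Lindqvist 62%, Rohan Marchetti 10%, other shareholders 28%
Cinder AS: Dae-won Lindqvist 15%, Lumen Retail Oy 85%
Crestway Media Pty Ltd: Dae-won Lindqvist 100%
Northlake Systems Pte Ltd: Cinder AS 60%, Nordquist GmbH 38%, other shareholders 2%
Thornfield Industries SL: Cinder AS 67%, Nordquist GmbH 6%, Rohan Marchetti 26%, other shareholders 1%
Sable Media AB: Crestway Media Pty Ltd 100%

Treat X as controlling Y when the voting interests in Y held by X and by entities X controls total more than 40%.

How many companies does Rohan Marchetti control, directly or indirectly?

Rohan holds 57% of Nordquist, so Rohan controls Nordquist.
No other company's threshold is met.
Rohan controls 1 company.

1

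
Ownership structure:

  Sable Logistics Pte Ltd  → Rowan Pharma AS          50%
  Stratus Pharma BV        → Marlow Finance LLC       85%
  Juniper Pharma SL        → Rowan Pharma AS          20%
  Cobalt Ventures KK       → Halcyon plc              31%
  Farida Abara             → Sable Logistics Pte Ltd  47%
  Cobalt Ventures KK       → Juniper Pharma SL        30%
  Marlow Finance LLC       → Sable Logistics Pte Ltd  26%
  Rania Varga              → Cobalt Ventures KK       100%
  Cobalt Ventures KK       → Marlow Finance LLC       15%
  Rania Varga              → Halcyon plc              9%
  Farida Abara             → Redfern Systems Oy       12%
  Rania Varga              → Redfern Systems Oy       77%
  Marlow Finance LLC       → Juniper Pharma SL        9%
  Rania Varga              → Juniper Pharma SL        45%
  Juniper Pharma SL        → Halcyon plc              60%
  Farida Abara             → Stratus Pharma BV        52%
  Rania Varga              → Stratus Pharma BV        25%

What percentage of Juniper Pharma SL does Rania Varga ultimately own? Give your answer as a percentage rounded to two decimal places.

78.26%

Rania reaches Juniper along 4 paths.
Via Cobalt: 100% × 30% = 30%.
Direct stake: 45% = 45%.
Via Stratus → Marlow: 25% × 85% × 9% = 1.9125%.
Via Cobalt → Marlow: 100% × 15% × 9% = 1.35%.
Total: 30% + 45% + 1.9125% + 1.35% = 78.2625%.
Rounded: 78.26%.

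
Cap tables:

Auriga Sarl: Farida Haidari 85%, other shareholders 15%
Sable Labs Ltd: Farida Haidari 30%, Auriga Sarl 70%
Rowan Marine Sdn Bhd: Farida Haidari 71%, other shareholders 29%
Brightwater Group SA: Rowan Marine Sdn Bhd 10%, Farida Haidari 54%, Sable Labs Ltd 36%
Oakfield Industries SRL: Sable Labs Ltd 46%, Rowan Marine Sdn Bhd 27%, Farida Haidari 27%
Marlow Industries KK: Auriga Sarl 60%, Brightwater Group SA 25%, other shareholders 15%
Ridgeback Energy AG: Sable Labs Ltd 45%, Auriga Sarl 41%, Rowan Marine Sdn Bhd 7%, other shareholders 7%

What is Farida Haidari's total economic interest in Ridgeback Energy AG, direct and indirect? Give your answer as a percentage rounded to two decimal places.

Farida reaches Ridgeback along 4 paths.
Via Sable: 30% × 45% = 13.5%.
Via Auriga → Sable: 85% × 70% × 45% = 26.775%.
Via Auriga: 85% × 41% = 34.85%.
Via Rowan: 71% × 7% = 4.97%.
Total: 13.5% + 26.775% + 34.85% + 4.97% = 80.095%.
Rounded: 80.10%.

80.10%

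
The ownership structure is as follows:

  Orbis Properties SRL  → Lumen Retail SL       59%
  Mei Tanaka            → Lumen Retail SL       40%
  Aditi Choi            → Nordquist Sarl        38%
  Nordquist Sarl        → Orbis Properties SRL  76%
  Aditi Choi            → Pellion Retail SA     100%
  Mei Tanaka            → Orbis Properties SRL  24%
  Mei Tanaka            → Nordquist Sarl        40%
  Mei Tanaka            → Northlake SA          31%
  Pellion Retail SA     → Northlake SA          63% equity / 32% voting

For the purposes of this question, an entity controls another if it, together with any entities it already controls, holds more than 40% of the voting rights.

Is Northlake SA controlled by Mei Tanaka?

Mei's largest direct stake is 40% in Nordquist, which does not meet the threshold, so Mei controls no company.
In Northlake, Mei's side holds only 31%, not > 40%.
So Mei does not control Northlake.

No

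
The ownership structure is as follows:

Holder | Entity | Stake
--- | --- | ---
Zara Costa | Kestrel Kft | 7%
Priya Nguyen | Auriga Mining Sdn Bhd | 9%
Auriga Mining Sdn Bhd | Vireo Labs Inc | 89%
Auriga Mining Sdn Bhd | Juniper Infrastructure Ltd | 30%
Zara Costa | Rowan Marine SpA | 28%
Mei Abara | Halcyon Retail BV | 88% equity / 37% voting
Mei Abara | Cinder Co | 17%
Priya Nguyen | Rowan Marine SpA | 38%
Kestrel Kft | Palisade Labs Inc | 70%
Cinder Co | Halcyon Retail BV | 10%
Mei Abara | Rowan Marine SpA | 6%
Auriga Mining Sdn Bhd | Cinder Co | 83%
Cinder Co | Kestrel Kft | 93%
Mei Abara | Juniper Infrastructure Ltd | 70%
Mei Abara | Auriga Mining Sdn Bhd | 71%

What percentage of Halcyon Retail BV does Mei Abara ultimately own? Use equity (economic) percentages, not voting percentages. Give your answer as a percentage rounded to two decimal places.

95.59%

Mei reaches Halcyon along 3 paths.
Via Cinder: 17% × 10% = 1.7%.
Via Auriga → Cinder: 71% × 83% × 10% = 5.893%.
Direct stake: 88% = 88%.
Total: 1.7% + 5.893% + 88% = 95.593%.
Rounded: 95.59%.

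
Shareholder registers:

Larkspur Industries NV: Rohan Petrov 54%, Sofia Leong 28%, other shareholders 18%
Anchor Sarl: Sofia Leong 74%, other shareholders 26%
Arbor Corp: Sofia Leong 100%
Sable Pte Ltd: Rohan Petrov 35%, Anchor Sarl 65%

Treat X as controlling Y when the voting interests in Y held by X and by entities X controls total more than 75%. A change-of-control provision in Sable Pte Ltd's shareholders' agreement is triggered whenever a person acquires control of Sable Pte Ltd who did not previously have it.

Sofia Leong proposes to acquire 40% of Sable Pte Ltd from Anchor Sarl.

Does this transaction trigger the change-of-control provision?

No

The purchase adds only to Sofia's holdings (Anchor's stake shrinks), so Sofia is the only person who could newly come to control Sable.
Sofia holds 100% of Arbor, so Sofia controls Arbor.
Neither Sofia nor any entity Sofia controls holds any voting interest in Sable.
So before the transaction, Sofia does not control Sable.
After the purchase, Sofia holds 40% of Sable directly, and Anchor's stake falls to 25%.
After the transaction, Sofia's side holds 40% of Sable, not > 75%, so Sofia still does not control Sable.
No new person acquires control, so the clause is not triggered.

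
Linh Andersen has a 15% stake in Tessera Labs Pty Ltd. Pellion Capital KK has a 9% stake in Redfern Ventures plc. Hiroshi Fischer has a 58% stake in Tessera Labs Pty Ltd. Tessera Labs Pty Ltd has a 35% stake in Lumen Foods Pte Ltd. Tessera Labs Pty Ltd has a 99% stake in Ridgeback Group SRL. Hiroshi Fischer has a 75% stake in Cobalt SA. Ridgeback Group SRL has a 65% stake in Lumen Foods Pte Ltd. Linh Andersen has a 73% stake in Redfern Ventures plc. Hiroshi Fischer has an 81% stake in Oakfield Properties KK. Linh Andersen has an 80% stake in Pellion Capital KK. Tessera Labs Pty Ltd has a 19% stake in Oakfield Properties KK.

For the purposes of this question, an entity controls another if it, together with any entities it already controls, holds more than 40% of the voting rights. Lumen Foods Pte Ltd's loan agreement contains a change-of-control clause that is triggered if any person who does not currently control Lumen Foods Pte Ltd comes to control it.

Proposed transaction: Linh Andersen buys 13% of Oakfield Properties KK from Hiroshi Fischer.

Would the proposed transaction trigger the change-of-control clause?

No

The purchase adds only to Linh's holdings (Hiroshi's stake shrinks), so Linh is the only person who could newly come to control Lumen.
Linh holds 80% of Pellion, so Linh controls Pellion.
Linh and Pellion together hold 73% + 9% = 82% of Redfern, so Linh controls Redfern.
Neither Linh nor any entity Linh controls holds any voting interest in Lumen.
So before the transaction, Linh does not control Lumen.
After the purchase, Linh holds 13% of Oakfield directly, and Hiroshi's stake falls to 68%.
Linh's side now holds 13% of Oakfield, not > 40%, so Linh still does not control Oakfield.
After the transaction, neither Linh nor any entity Linh controls holds a voting interest in Lumen, so Linh still does not control it.
No new person acquires control, so the clause is not triggered.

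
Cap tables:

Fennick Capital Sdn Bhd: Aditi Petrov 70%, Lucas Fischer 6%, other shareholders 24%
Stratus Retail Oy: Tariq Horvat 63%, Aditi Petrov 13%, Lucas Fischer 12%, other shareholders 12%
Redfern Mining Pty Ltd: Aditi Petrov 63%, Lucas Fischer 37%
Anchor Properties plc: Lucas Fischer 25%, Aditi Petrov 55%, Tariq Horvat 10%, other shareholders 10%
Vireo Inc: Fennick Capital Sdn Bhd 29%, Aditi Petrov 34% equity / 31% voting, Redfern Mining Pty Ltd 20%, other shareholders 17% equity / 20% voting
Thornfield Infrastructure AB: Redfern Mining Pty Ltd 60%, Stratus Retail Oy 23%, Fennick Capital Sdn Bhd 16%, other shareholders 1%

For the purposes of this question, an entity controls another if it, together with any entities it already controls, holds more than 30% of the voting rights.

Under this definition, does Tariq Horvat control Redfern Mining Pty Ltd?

No

Tariq holds 63% of Stratus, so Tariq controls Stratus.
Neither Tariq nor any entity Tariq controls holds any voting interest in Redfern.
So Tariq does not control Redfern.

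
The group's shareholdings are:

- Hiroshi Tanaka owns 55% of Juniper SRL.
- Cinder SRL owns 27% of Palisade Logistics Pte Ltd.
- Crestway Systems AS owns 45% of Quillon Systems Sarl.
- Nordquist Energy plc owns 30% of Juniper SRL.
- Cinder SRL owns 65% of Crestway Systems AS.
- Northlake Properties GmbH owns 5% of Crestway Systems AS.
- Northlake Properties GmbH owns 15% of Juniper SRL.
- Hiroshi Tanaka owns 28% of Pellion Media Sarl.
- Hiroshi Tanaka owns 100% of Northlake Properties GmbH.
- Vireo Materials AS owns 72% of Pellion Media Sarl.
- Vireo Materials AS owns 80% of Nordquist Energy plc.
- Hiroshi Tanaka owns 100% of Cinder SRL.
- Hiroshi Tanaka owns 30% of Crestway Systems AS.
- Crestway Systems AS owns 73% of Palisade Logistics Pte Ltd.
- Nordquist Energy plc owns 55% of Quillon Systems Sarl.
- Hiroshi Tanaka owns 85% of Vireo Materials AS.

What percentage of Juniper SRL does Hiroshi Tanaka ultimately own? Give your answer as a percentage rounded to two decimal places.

90.40%

Hiroshi reaches Juniper along 3 paths.
Via Northlake: 100% × 15% = 15%.
Direct stake: 55% = 55%.
Via Vireo → Nordquist: 85% × 80% × 30% = 20.4%.
Total: 15% + 55% + 20.4% = 90.4%.
Rounded: 90.40%.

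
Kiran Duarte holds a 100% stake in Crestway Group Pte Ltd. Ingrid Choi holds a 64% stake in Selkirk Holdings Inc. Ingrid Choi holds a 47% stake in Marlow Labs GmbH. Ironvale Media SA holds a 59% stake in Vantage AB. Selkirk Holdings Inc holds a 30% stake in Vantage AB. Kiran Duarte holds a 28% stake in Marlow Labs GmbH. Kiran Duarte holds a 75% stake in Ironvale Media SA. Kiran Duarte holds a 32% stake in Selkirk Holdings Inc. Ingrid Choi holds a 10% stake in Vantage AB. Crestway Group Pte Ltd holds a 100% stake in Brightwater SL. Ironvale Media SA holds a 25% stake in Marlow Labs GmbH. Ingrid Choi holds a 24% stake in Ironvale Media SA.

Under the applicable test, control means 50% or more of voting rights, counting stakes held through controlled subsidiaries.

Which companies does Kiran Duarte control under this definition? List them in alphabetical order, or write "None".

Kiran holds 75% of Ironvale, so Kiran controls Ironvale.
Kiran and Ironvale together hold 28% + 25% = 53% of Marlow, so Kiran controls Marlow.
Ironvale holds 59% of Vantage, so Kiran controls Vantage.
Kiran holds 100% of Crestway, so Kiran controls Crestway.
Crestway holds 100% of Brightwater, so Kiran controls Brightwater.
No other company's threshold is met.

Brightwater SL, Crestway Group Pte Ltd, Ironvale Media SA, Marlow Labs GmbH, Vantage AB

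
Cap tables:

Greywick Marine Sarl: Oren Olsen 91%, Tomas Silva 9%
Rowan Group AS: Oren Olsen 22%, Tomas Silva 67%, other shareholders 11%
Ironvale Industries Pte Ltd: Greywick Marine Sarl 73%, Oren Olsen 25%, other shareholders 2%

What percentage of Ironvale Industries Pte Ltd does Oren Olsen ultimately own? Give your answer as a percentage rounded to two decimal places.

Oren reaches Ironvale along 2 paths.
Via Greywick: 91% × 73% = 66.43%.
Direct stake: 25% = 25%.
Total: 66.43% + 25% = 91.43%.

91.43%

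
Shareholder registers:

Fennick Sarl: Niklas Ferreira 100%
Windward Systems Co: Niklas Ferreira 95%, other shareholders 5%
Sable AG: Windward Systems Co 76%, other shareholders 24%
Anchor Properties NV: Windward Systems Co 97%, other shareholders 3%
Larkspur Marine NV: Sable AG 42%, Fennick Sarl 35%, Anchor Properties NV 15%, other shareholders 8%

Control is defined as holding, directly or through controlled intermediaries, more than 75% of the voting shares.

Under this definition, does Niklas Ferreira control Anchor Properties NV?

Yes

Niklas holds 95% of Windward, so Niklas controls Windward.
Windward holds 97% of Anchor, so Niklas controls Anchor.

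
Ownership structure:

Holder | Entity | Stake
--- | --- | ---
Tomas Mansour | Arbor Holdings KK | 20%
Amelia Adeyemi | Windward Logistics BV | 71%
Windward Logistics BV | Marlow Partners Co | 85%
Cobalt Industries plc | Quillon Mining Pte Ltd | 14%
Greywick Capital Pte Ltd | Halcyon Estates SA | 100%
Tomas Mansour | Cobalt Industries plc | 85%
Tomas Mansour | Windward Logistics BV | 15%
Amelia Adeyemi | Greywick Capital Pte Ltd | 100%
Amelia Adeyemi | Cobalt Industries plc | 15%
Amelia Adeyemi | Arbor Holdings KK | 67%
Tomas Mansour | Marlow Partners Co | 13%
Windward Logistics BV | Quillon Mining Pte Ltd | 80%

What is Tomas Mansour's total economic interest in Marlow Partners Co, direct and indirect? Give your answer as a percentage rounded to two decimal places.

Tomas reaches Marlow along 2 paths.
Direct stake: 13% = 13%.
Via Windward: 15% × 85% = 12.75%.
Total: 13% + 12.75% = 25.75%.

25.75%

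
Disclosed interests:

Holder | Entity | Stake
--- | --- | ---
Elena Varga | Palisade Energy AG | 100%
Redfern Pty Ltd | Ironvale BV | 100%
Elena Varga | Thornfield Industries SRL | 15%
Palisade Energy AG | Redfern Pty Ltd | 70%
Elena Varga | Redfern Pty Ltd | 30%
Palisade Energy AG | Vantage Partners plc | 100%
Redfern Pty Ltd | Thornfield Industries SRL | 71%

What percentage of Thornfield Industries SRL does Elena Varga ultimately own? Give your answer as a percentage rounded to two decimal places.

Elena reaches Thornfield along 3 paths.
Via Palisade → Redfern: 100% × 70% × 71% = 49.7%.
Via Redfern: 30% × 71% = 21.3%.
Direct stake: 15% = 15%.
Total: 49.7% + 21.3% + 15% = 86%.
Rounded: 86.00%.

86.00%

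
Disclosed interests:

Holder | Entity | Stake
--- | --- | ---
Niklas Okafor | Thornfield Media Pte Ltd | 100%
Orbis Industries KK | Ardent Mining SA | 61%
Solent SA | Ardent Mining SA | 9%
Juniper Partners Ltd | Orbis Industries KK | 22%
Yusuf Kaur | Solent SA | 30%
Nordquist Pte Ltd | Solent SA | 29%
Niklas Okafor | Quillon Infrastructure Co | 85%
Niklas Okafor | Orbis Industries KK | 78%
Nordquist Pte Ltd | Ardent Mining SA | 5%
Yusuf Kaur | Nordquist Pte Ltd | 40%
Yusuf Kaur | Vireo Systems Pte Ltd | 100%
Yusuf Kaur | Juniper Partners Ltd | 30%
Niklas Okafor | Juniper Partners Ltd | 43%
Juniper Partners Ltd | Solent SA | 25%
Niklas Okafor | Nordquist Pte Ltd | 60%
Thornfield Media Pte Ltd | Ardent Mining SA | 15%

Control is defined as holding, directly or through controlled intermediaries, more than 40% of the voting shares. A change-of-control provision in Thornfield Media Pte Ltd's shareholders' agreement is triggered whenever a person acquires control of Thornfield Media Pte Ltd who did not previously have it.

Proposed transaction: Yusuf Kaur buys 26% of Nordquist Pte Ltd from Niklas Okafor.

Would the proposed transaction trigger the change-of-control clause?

The purchase adds only to Yusuf's holdings (Niklas's stake shrinks), so Yusuf is the only person who could newly come to control Thornfield.
Yusuf holds 100% of Vireo, so Yusuf controls Vireo.
Neither Yusuf nor any entity Yusuf controls holds any voting interest in Thornfield.
So before the transaction, Yusuf does not control Thornfield.
After the purchase, Yusuf's direct stake in Nordquist rises to 40% + 26% = 66%, and Niklas's stake falls to 34%.
Yusuf holds 66% of Nordquist, so Yusuf controls Nordquist.
Nordquist and Yusuf together hold 29% + 30% = 59% of Solent, so Yusuf controls Solent.
After the transaction, neither Yusuf nor any entity Yusuf controls holds a voting interest in Thornfield, so Yusuf still does not control it.
No new person acquires control, so the clause is not triggered.

No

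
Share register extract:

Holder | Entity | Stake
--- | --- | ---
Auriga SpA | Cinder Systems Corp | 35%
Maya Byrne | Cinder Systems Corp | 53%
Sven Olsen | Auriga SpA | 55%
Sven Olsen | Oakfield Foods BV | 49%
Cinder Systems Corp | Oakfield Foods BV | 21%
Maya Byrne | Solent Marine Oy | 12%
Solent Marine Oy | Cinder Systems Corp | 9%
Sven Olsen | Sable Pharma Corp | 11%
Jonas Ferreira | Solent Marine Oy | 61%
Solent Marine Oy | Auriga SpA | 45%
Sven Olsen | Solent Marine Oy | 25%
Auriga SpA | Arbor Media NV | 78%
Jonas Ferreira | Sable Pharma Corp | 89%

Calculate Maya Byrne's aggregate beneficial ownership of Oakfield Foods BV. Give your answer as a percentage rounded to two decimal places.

11.75%

Maya reaches Oakfield along 3 paths.
Via Solent → Auriga → Cinder: 12% × 45% × 35% × 21% = 0.3969%.
Via Cinder: 53% × 21% = 11.13%.
Via Solent → Cinder: 12% × 9% × 21% = 0.2268%.
Total: 0.3969% + 11.13% + 0.2268% = 11.7537%.
Rounded: 11.75%.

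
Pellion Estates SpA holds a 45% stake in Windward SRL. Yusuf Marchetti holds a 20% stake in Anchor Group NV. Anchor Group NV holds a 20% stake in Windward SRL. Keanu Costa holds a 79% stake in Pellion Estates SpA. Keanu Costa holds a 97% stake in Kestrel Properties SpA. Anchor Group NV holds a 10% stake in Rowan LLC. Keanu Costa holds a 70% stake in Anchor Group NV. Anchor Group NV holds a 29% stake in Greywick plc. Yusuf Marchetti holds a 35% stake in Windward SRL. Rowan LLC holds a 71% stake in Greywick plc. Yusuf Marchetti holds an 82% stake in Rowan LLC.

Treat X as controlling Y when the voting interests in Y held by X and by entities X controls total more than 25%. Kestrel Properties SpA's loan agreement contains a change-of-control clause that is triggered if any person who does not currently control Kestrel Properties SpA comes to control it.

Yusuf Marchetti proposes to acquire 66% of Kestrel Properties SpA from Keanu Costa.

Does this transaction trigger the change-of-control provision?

Yes

The purchase adds only to Yusuf's holdings (Keanu's stake shrinks), so Yusuf is the only person who could newly come to control Kestrel.
Yusuf holds 82% of Rowan, so Yusuf controls Rowan.
Yusuf holds 35% of Windward, so Yusuf controls Windward.
Rowan holds 71% of Greywick, so Yusuf controls Greywick.
Neither Yusuf nor any entity Yusuf controls holds any voting interest in Kestrel.
So before the transaction, Yusuf does not control Kestrel.
After the purchase, Yusuf holds 66% of Kestrel directly, and Keanu's stake falls to 31%.
Yusuf holds 66% of Kestrel, so Yusuf controls Kestrel.
Yusuf did not control Kestrel before and does after, so the clause is triggered.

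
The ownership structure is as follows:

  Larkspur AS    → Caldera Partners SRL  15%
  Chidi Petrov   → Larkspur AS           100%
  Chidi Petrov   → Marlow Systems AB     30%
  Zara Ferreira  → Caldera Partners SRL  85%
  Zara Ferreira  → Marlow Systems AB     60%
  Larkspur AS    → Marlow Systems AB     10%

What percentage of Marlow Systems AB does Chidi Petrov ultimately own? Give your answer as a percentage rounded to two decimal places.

Chidi reaches Marlow along 2 paths.
Via Larkspur: 100% × 10% = 10%.
Direct stake: 30% = 30%.
Total: 10% + 30% = 40%.
Rounded: 40.00%.

40.00%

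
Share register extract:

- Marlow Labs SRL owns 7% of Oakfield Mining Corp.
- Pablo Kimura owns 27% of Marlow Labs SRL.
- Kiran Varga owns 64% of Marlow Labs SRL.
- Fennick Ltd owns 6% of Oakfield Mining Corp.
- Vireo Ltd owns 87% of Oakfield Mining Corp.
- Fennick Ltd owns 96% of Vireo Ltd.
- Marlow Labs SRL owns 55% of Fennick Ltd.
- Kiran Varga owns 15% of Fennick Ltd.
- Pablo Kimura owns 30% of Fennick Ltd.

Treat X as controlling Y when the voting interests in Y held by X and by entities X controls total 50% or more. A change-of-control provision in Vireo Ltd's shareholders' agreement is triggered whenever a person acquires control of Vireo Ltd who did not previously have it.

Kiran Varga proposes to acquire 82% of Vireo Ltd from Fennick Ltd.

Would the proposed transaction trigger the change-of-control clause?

The purchase adds only to Kiran's holdings (Fennick's stake shrinks), so Kiran is the only person who could newly come to control Vireo.
Kiran holds 64% of Marlow, so Kiran controls Marlow.
Marlow and Kiran together hold 55% + 15% = 70% of Fennick, so Kiran controls Fennick.
Fennick holds 96% of Vireo, so Kiran controls Vireo.
So Kiran already controls Vireo before the transaction.
After the purchase, Kiran holds 82% of Vireo directly, and Fennick's stake falls to 14%.
Kiran controlled Vireo already, so this is not a new person acquiring control; every other person's position is unchanged or reduced.
No new person acquires control, so the clause is not triggered.

No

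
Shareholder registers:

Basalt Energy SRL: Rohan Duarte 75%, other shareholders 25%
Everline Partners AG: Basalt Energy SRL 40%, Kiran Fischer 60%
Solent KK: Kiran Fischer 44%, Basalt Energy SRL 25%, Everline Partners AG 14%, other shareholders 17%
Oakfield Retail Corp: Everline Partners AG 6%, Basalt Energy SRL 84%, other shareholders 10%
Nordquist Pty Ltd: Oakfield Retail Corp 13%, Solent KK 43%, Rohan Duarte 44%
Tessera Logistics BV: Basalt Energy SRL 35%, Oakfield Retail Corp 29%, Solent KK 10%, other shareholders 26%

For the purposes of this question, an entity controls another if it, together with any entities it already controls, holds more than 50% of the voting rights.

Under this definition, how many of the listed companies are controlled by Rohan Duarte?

Rohan holds 75% of Basalt, so Rohan controls Basalt.
Basalt holds 84% of Oakfield, so Rohan controls Oakfield.
Oakfield and Rohan together hold 13% + 44% = 57% of Nordquist, so Rohan controls Nordquist.
Basalt and Oakfield together hold 35% + 29% = 64% of Tessera, so Rohan controls Tessera.
No other company's threshold is met.
Rohan controls 4 companies.

4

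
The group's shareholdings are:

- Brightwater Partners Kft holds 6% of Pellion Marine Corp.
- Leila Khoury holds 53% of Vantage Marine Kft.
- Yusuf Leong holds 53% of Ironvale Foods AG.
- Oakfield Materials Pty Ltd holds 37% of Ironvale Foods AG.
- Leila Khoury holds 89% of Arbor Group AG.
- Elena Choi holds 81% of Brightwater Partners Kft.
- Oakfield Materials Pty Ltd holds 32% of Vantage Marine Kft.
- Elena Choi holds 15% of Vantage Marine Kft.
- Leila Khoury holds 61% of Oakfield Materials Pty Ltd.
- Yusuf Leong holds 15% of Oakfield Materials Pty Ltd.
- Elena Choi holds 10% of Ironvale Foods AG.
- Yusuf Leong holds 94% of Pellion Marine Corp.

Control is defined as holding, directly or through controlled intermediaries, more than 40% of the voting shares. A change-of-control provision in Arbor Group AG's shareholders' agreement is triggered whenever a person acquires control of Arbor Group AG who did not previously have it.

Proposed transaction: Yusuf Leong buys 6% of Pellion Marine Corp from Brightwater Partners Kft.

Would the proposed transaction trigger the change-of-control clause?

The purchase adds only to Yusuf's holdings (Brightwater's stake shrinks), so Yusuf is the only person who could newly come to control Arbor.
Yusuf holds 53% of Ironvale, so Yusuf controls Ironvale.
Yusuf holds 94% of Pellion, so Yusuf controls Pellion.
Neither Yusuf nor any entity Yusuf controls holds any voting interest in Arbor.
So before the transaction, Yusuf does not control Arbor.
After the purchase, Yusuf's direct stake in Pellion rises to 94% + 6% = 100%, and Brightwater's stake falls to 0%.
Yusuf holds 100% of Pellion, so Yusuf controls Pellion.
After the transaction, neither Yusuf nor any entity Yusuf controls holds a voting interest in Arbor, so Yusuf still does not control it.
No new person acquires control, so the clause is not triggered.

No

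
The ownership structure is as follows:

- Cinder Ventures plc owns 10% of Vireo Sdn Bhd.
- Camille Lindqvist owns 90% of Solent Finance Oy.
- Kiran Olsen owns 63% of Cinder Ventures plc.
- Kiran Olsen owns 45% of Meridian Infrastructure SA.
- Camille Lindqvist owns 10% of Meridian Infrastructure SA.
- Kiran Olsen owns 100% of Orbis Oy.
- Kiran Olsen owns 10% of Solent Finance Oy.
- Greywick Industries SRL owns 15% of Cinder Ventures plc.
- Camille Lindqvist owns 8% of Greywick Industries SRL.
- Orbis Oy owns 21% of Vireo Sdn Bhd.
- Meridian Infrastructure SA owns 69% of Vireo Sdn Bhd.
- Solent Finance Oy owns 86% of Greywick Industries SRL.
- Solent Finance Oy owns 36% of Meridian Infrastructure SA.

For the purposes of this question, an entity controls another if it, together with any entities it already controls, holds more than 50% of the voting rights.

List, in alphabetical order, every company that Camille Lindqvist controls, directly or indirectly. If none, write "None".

Greywick Industries SRL, Solent Finance Oy

Camille holds 90% of Solent, so Camille controls Solent.
Solent and Camille together hold 86% + 8% = 94% of Greywick, so Camille controls Greywick.
No other company's threshold is met.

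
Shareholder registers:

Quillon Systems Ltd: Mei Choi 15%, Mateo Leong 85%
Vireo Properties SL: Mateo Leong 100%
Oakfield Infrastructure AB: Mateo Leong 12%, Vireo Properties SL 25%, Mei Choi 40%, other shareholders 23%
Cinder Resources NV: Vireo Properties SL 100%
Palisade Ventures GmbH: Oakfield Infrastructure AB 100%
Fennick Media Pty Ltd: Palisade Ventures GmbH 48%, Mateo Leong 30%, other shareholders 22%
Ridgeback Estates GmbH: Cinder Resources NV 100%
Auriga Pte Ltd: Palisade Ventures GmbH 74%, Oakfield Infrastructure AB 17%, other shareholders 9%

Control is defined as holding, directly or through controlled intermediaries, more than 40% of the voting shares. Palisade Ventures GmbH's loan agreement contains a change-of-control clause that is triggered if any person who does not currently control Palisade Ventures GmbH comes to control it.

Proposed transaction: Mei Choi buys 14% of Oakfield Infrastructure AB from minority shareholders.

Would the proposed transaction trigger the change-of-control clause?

The purchase changes only Mei's holdings, so Mei is the only person who could newly come to control Palisade.
Mei's largest direct stake is 40% in Oakfield, which does not meet the threshold, so Mei controls no company.
Neither Mei nor any entity Mei controls holds any voting interest in Palisade.
So before the transaction, Mei does not control Palisade.
After the purchase, Mei's direct stake in Oakfield rises to 40% + 14% = 54%.
Mei holds 54% of Oakfield, so Mei controls Oakfield.
Oakfield holds 100% of Palisade, so Mei controls Palisade.
Mei did not control Palisade before and does after, so the clause is triggered.

Yes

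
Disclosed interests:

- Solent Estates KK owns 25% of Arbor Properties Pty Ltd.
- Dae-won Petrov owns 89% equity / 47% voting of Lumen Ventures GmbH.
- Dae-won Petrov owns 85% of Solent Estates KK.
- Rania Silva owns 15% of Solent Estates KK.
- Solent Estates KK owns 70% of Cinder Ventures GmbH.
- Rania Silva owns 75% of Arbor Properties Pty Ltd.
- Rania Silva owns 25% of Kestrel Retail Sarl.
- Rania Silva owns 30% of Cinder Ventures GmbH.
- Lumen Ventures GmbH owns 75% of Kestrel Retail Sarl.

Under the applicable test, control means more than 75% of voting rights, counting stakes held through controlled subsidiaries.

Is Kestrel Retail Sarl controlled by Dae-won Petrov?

No

Dae-won holds 85% of Solent, so Dae-won controls Solent.
Neither Dae-won nor any entity Dae-won controls holds any voting interest in Kestrel.
So Dae-won does not control Kestrel.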